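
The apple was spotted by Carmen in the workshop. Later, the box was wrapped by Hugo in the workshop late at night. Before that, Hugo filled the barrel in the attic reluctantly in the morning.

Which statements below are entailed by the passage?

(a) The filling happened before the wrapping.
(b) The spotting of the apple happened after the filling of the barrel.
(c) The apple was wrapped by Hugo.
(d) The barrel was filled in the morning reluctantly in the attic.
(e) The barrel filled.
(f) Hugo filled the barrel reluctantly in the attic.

(a) Entailed — the narrative places the filling before the wrapping.
(b) Not entailed — the narrative doesn't order the filling relative to the spotting.
(c) Not entailed — Hugo wrapped the box, not the apple; the apple belongs to the spotting event.
(d) Entailed — generalizing the agent leaves a sub-description the original still satisfies.
(e) Entailed — 'Hugo filled the barrel' is causative; it entails the inchoative 'the barrel filled'.
(f) Entailed — this follows by dropping conjuncts from the filling event's description.

(a), (d), (e), (f)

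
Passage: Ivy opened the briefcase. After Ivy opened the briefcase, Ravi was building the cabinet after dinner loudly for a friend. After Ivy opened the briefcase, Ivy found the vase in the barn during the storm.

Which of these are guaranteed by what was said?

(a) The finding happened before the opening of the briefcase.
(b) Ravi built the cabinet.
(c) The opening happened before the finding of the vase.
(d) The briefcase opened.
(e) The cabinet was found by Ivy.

(a) Not entailed — the narrative places the opening before the finding, not after.
(b) Not entailed — 'was building' is progressive on an accomplishment; it does not entail the completed 'built'.
(c) Entailed — the narrative places the opening before the finding.
(d) Entailed — 'Ivy opened the briefcase' is causative; it entails the inchoative 'the briefcase opened'.
(e) Not entailed — Ivy found the vase, not the cabinet; the cabinet belongs to the building event.

(c), (d)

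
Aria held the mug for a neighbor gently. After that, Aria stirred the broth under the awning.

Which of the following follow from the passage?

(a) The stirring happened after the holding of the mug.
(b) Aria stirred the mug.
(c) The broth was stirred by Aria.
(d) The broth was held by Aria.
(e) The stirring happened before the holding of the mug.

(a) Entailed — the narrative places the holding before the stirring.
(b) Not entailed — Aria stirred the broth, not the mug; the mug belongs to the holding event.
(c) Entailed — dropping 'under the awning' leaves a sub-description the original still satisfies.
(d) Not entailed — Aria held the mug, not the broth; the broth belongs to the stirring event.
(e) Not entailed — the narrative places the holding before the stirring, not after.

(a), (c)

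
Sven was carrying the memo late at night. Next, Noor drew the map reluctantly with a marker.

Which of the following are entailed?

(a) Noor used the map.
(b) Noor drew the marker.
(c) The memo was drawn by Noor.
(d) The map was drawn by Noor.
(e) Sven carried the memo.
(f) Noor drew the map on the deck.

(d), (e)

(a) Not entailed — the map is the patient, not an instrument — Noor used a marker.
(b) Not entailed — the marker is the instrument, not what was drawn.
(c) Not entailed — Noor drew the map, not the memo; the memo belongs to the carrying event.
(d) Entailed — the original entails any weakening of itself; this just drops 'reluctantly', 'with a marker'.
(e) Entailed — 'carry' is an activity; 'was carrying' entails that some carrying happened, so 'carried' holds.
(f) Not entailed — 'on the deck' adds information not in the original event.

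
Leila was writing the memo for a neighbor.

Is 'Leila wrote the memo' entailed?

no

'was writing' is progressive; for an accomplishment like 'write the memo', it doesn't entail completion.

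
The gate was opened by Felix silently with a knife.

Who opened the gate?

'Felix' marks the agent of the opening event.

Felix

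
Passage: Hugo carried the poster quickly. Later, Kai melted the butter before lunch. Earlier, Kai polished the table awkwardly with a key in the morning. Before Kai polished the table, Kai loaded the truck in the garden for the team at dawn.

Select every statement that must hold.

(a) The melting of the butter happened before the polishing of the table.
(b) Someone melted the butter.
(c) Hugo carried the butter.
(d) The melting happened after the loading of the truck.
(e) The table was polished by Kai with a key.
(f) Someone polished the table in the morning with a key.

(a) Not entailed — the narrative places the polishing before the melting, not after.
(b) Entailed — dropping 'before lunch' and generalizing the agent leaves a sub-description the original still satisfies.
(c) Not entailed — Hugo carried the poster, not the butter; the butter belongs to the melting event.
(d) Entailed — the narrative places the loading before the melting.
(e) Entailed — this follows by dropping conjuncts from the polishing event's description.
(f) Entailed — dropping 'awkwardly' and generalizing the agent leaves a sub-description the original still satisfies.

(b), (d), (e), (f)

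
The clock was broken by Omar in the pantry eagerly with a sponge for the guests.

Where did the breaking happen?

'in the pantry' marks the location of the breaking event.

in the pantry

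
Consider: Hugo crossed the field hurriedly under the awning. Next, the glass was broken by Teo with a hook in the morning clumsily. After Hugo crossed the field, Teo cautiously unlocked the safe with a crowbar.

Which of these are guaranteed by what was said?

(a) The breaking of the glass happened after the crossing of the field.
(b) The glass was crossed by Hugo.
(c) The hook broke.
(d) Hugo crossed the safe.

(a)

(a) Entailed — the narrative places the crossing before the breaking.
(b) Not entailed — Hugo crossed the field, not the glass; the glass belongs to the breaking event.
(c) Not entailed — the glass is what broke, not the hook.
(d) Not entailed — Hugo crossed the field, not the safe; the safe belongs to the unlocking event.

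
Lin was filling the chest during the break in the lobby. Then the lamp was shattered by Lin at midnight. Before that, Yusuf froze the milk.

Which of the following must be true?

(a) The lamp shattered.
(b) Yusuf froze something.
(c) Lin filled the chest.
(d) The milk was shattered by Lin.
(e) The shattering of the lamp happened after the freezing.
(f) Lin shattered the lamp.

(a), (b), (e), (f)

(a) Entailed — 'Lin shattered the lamp' is causative; it entails the inchoative 'the lamp shattered'.
(b) Entailed — every conjunct here is already in the original freezing event.
(c) Not entailed — 'was filling' is progressive on an accomplishment; it does not entail the completed 'filled'.
(d) Not entailed — Lin shattered the lamp, not the milk; the milk belongs to the freezing event.
(e) Entailed — the narrative places the freezing before the shattering.
(f) Entailed — this follows by dropping conjuncts from the shattering event's description.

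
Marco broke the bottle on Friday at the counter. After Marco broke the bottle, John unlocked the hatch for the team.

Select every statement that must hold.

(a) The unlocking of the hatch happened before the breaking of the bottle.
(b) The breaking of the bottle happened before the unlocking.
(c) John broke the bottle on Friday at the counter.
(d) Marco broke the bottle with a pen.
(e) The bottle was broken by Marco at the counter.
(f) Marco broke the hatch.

(a) Not entailed — the narrative places the breaking before the unlocking, not after.
(b) Entailed — the narrative places the breaking before the unlocking.
(c) Not entailed — the passage has Marco breaking the bottle, not John.
(d) Not entailed — 'with a pen' adds information not in the original event.
(e) Entailed — every conjunct here is already in the original breaking event.
(f) Not entailed — Marco broke the bottle, not the hatch; the hatch belongs to the unlocking event.

(b), (e)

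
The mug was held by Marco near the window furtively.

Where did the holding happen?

near the window

'near the window' marks the location of the holding event.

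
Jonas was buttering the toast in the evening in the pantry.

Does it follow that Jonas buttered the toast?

'was buttering' is progressive; for an accomplishment like 'butter the toast', it doesn't entail completion.

no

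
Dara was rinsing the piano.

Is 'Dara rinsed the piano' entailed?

yes

'rinse' is atelic; if Dara was rinsing the piano, then Dara rinsed the piano (for some time).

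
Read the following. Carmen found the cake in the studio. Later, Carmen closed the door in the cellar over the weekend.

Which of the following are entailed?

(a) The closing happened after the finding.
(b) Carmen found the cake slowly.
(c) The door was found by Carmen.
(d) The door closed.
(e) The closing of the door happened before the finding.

(a), (d)

(a) Entailed — the narrative places the finding before the closing.
(b) Not entailed — 'slowly' adds information not in the original event.
(c) Not entailed — Carmen found the cake, not the door; the door belongs to the closing event.
(d) Entailed — 'Carmen closed the door' is causative; it entails the inchoative 'the door closed'.
(e) Not entailed — the narrative places the finding before the closing, not after.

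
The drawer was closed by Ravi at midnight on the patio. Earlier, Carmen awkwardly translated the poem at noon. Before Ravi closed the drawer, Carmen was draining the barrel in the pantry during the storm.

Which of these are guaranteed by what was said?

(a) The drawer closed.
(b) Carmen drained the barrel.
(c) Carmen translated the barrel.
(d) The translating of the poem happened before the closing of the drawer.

(a) Entailed — 'Ravi closed the drawer' is causative; it entails the inchoative 'the drawer closed'.
(b) Not entailed — 'was draining' is progressive on an accomplishment; it does not entail the completed 'drained'.
(c) Not entailed — Carmen translated the poem, not the barrel; the barrel belongs to the draining event.
(d) Entailed — the narrative places the translating before the closing.

(a), (d)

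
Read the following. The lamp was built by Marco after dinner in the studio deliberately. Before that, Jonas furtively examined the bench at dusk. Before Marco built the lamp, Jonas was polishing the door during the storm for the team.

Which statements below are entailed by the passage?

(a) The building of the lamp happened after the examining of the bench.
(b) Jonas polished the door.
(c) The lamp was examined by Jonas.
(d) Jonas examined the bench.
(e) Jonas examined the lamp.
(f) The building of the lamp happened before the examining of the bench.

(a), (b), (d)

(a) Entailed — the narrative places the examining before the building.
(b) Entailed — 'polish' is an activity; 'was polishing' entails that some polishing happened, so 'polished' holds.
(c) Not entailed — Jonas examined the bench, not the lamp; the lamp belongs to the building event.
(d) Entailed — dropping 'at dusk', 'furtively' leaves a sub-description the original still satisfies.
(e) Not entailed — Jonas examined the bench, not the lamp; the lamp belongs to the building event.
(f) Not entailed — the narrative places the examining before the building, not after.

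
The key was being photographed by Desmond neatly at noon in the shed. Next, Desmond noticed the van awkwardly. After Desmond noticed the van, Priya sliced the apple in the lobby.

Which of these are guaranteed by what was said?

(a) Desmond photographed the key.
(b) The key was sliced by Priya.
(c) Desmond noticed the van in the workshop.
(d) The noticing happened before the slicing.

(a) Not entailed — 'was photographing' is progressive on an accomplishment; it does not entail the completed 'photographed'.
(b) Not entailed — Priya sliced the apple, not the key; the key belongs to the photographing event.
(c) Not entailed — 'in the workshop' adds information not in the original event.
(d) Entailed — the narrative places the noticing before the slicing.

(d)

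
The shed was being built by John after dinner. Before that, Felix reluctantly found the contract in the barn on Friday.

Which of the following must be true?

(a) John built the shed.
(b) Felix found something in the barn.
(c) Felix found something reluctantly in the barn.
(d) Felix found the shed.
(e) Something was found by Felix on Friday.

(a) Not entailed — 'was building' is progressive on an accomplishment; it does not entail the completed 'built'.
(b) Entailed — every conjunct here is already in the original finding event.
(c) Entailed — dropping 'on Friday' and generalizing the patient leaves a sub-description the original still satisfies.
(d) Not entailed — Felix found the contract, not the shed; the shed belongs to the building event.
(e) Entailed — this follows by dropping conjuncts from the finding event's description.

(b), (c), (e)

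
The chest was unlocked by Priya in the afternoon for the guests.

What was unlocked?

'the chest' marks the patient of the unlocking event.

the chest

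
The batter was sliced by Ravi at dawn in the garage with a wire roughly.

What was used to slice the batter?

a wire

'with a wire' marks the instrument of the slicing event.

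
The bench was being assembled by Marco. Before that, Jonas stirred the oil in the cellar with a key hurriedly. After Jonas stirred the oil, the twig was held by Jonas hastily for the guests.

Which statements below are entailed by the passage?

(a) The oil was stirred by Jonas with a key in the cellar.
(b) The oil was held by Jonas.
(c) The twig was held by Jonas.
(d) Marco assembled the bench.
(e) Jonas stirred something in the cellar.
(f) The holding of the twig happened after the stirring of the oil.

(a), (c), (e), (f)

(a) Entailed — this follows by dropping conjuncts from the stirring event's description.
(b) Not entailed — Jonas held the twig, not the oil; the oil belongs to the stirring event.
(c) Entailed — dropping 'hastily', 'for the guests' leaves a sub-description the original still satisfies.
(d) Not entailed — 'was assembling' is progressive on an accomplishment; it does not entail the completed 'assembled'.
(e) Entailed — every conjunct here is already in the original stirring event.
(f) Entailed — the narrative places the stirring before the holding.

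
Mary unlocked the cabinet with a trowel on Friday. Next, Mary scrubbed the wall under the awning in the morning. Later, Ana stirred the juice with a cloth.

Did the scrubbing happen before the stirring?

yes

The narrative orders the scrubbing before the stirring.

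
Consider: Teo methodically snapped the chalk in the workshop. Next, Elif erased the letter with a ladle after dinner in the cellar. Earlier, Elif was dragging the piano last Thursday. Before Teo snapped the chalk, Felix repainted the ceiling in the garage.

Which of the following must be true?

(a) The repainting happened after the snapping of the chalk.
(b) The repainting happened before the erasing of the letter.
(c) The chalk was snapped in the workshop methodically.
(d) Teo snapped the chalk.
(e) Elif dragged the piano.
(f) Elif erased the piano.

(b), (c), (d), (e)

(a) Not entailed — the narrative places the repainting before the snapping, not after.
(b) Entailed — the narrative places the repainting before the erasing.
(c) Entailed — the original entails any weakening of itself; this just generalizes the agent.
(d) Entailed — dropping 'in the workshop', 'methodically' leaves a sub-description the original still satisfies.
(e) Entailed — 'drag' is an activity; 'was dragging' entails that some dragging happened, so 'dragged' holds.
(f) Not entailed — Elif erased the letter, not the piano; the piano belongs to the dragging event.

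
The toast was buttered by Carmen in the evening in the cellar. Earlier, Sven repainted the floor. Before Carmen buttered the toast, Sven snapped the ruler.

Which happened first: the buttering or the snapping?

the snapping

The connectives place the snapping before the buttering.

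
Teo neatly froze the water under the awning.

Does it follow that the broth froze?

Nothing is said about any broth; only the water is affected.

no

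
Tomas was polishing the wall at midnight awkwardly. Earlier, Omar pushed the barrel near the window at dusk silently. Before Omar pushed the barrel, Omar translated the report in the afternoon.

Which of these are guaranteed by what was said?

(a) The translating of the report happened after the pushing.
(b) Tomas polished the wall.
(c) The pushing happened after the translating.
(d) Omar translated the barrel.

(b), (c)

(a) Not entailed — the narrative places the translating before the pushing, not after.
(b) Entailed — 'polish' is an activity; 'was polishing' entails that some polishing happened, so 'polished' holds.
(c) Entailed — the narrative places the translating before the pushing.
(d) Not entailed — Omar translated the report, not the barrel; the barrel belongs to the pushing event.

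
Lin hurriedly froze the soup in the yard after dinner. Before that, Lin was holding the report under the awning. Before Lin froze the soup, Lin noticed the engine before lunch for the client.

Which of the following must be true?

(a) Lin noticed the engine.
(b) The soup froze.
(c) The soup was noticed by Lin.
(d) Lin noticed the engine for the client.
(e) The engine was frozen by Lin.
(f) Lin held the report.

(a), (b), (d), (f)

(a) Entailed — dropping 'for the client', 'before lunch' leaves a sub-description the original still satisfies.
(b) Entailed — 'Lin froze the soup' is causative; it entails the inchoative 'the soup froze'.
(c) Not entailed — Lin noticed the engine, not the soup; the soup belongs to the freezing event.
(d) Entailed — dropping 'before lunch' leaves a sub-description the original still satisfies.
(e) Not entailed — Lin froze the soup, not the engine; the engine belongs to the noticing event.
(f) Entailed — 'hold' is an activity; 'was holding' entails that some holding happened, so 'held' holds.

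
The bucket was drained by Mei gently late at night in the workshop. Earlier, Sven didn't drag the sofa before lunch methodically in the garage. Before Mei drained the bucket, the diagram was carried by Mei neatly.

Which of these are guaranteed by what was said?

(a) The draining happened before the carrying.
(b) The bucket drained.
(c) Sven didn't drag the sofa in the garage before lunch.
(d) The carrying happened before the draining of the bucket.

(a) Not entailed — the narrative places the carrying before the draining, not after.
(b) Entailed — 'Mei drained the bucket' is causative; it entails the inchoative 'the bucket drained'.
(c) Not entailed — dropping 'methodically' under negation is not valid — the original leaves open that Sven dragged the sofa some other way.
(d) Entailed — the narrative places the carrying before the draining.

(b), (d)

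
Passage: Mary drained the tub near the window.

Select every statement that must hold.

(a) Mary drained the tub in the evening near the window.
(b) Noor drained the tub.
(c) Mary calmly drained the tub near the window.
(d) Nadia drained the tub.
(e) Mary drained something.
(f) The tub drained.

(a) Not entailed — 'in the evening' adds information not in the original event.
(b) Not entailed — the passage has Mary draining the tub, not Noor.
(c) Not entailed — 'calmly' adds information not in the original event.
(d) Not entailed — the passage has Mary draining the tub, not Nadia.
(e) Entailed — every conjunct here is already in the original draining event.
(f) Entailed — 'Mary drained the tub' is causative; it entails the inchoative 'the tub drained'.

(e), (f)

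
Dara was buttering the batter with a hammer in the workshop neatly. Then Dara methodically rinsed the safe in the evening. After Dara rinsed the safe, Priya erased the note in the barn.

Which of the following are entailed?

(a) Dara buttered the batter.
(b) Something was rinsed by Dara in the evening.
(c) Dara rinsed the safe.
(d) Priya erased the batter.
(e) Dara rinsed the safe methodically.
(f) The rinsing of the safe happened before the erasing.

(b), (c), (e), (f)

(a) Not entailed — 'was buttering' is progressive on an accomplishment; it does not entail the completed 'buttered'.
(b) Entailed — this follows by dropping conjuncts from the rinsing event's description.
(c) Entailed — every conjunct here is already in the original rinsing event.
(d) Not entailed — Priya erased the note, not the batter; the batter belongs to the buttering event.
(e) Entailed — every conjunct here is already in the original rinsing event.
(f) Entailed — the narrative places the rinsing before the erasing.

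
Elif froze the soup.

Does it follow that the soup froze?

'Elif froze the soup' is the causative; it entails the inchoative 'the soup froze'.

yes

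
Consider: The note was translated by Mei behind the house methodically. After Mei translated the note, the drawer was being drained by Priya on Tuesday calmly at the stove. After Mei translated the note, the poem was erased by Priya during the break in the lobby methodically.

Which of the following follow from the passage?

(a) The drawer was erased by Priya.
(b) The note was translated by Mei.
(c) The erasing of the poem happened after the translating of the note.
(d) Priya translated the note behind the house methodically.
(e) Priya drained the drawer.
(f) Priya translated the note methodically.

(b), (c)

(a) Not entailed — Priya erased the poem, not the drawer; the drawer belongs to the draining event.
(b) Entailed — dropping 'behind the house', 'methodically' leaves a sub-description the original still satisfies.
(c) Entailed — the narrative places the translating before the erasing.
(d) Not entailed — the passage has Mei translating the note, not Priya.
(e) Not entailed — 'was draining' is progressive on an accomplishment; it does not entail the completed 'drained'.
(f) Not entailed — the passage has Mei translating the note, not Priya.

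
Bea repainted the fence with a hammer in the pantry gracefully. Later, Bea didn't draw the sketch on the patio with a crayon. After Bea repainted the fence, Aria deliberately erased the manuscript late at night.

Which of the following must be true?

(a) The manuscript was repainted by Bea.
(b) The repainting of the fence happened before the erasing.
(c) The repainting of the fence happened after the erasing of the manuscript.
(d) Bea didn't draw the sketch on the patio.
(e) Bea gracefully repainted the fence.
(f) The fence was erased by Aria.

(a) Not entailed — Bea repainted the fence, not the manuscript; the manuscript belongs to the erasing event.
(b) Entailed — the narrative places the repainting before the erasing.
(c) Not entailed — the narrative places the repainting before the erasing, not after.
(d) Not entailed — dropping 'with a crayon' under negation is not valid — the original leaves open that Bea drew the sketch some other way.
(e) Entailed — every conjunct here is already in the original repainting event.
(f) Not entailed — Aria erased the manuscript, not the fence; the fence belongs to the repainting event.

(b), (e)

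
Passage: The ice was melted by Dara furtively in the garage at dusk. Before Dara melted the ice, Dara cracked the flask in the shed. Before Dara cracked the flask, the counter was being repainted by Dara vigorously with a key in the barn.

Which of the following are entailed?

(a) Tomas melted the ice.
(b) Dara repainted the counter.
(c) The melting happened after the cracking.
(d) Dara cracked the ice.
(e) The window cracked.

(a) Not entailed — the passage has Dara melting the ice, not Tomas.
(b) Not entailed — 'was repainting' is progressive on an accomplishment; it does not entail the completed 'repainted'.
(c) Entailed — the narrative places the cracking before the melting.
(d) Not entailed — Dara cracked the flask, not the ice; the ice belongs to the melting event.
(e) Not entailed — the flask is what cracked, not the window.

(c)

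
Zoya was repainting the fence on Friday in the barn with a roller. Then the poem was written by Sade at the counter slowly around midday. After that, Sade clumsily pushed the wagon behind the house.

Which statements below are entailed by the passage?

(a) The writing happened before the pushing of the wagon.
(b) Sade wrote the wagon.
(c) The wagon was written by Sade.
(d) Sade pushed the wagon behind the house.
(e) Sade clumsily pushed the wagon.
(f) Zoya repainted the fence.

(a), (d), (e)

(a) Entailed — the narrative places the writing before the pushing.
(b) Not entailed — Sade wrote the poem, not the wagon; the wagon belongs to the pushing event.
(c) Not entailed — Sade wrote the poem, not the wagon; the wagon belongs to the pushing event.
(d) Entailed — dropping 'clumsily' leaves a sub-description the original still satisfies.
(e) Entailed — the original entails any weakening of itself; this just drops 'behind the house'.
(f) Not entailed — 'was repainting' is progressive on an accomplishment; it does not entail the completed 'repainted'.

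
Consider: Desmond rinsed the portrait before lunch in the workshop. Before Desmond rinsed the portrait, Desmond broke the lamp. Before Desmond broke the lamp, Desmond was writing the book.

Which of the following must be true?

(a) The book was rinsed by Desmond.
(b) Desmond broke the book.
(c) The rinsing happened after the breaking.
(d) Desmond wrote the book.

(a) Not entailed — Desmond rinsed the portrait, not the book; the book belongs to the writing event.
(b) Not entailed — Desmond broke the lamp, not the book; the book belongs to the writing event.
(c) Entailed — the narrative places the breaking before the rinsing.
(d) Not entailed — 'was writing' is progressive on an accomplishment; it does not entail the completed 'wrote'.

(c)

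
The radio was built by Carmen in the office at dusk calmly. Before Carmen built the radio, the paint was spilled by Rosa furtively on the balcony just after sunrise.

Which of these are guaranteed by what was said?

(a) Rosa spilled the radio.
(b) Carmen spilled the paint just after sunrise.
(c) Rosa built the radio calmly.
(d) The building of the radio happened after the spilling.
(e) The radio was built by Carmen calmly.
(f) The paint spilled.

(d), (e), (f)

(a) Not entailed — Rosa spilled the paint, not the radio; the radio belongs to the building event.
(b) Not entailed — the passage has Rosa spilling the paint, not Carmen.
(c) Not entailed — the passage has Carmen building the radio, not Rosa.
(d) Entailed — the narrative places the spilling before the building.
(e) Entailed — this follows by dropping conjuncts from the building event's description.
(f) Entailed — 'Rosa spilled the paint' is causative; it entails the inchoative 'the paint spilled'.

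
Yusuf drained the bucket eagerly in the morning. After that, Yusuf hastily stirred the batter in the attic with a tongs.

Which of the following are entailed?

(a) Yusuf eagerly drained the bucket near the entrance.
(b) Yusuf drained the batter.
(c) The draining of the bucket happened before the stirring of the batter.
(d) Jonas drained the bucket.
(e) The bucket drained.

(a) Not entailed — 'near the entrance' adds information not in the original event.
(b) Not entailed — Yusuf drained the bucket, not the batter; the batter belongs to the stirring event.
(c) Entailed — the narrative places the draining before the stirring.
(d) Not entailed — the passage has Yusuf draining the bucket, not Jonas.
(e) Entailed — 'Yusuf drained the bucket' is causative; it entails the inchoative 'the bucket drained'.

(c), (e)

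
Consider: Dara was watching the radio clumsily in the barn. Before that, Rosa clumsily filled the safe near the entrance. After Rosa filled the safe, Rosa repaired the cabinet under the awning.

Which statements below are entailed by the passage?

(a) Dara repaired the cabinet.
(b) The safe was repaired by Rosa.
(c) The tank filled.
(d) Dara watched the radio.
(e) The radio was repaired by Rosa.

(d)

(a) Not entailed — the passage has Rosa repairing the cabinet, not Dara.
(b) Not entailed — Rosa repaired the cabinet, not the safe; the safe belongs to the filling event.
(c) Not entailed — the safe is what filled, not the tank.
(d) Entailed — 'watch' is an activity; 'was watching' entails that some watching happened, so 'watched' holds.
(e) Not entailed — Rosa repaired the cabinet, not the radio; the radio belongs to the watching event.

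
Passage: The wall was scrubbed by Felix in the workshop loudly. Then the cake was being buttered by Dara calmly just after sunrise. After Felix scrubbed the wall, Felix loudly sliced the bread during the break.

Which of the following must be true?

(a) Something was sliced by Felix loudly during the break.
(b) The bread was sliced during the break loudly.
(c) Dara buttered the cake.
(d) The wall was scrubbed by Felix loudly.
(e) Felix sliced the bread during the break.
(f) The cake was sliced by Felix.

(a) Entailed — this follows by dropping conjuncts from the slicing event's description.
(b) Entailed — generalizing the agent leaves a sub-description the original still satisfies.
(c) Not entailed — 'was buttering' is progressive on an accomplishment; it does not entail the completed 'buttered'.
(d) Entailed — this follows by dropping conjuncts from the scrubbing event's description.
(e) Entailed — dropping 'loudly' leaves a sub-description the original still satisfies.
(f) Not entailed — Felix sliced the bread, not the cake; the cake belongs to the buttering event.

(a), (b), (d), (e)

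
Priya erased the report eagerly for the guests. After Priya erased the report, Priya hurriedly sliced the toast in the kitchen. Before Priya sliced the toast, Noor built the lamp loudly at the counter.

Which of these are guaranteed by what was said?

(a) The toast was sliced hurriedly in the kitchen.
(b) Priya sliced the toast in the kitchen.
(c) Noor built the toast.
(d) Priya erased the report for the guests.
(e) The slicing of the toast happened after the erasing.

(a) Entailed — this follows by dropping conjuncts from the slicing event's description.
(b) Entailed — the original entails any weakening of itself; this just drops 'hurriedly'.
(c) Not entailed — Noor built the lamp, not the toast; the toast belongs to the slicing event.
(d) Entailed — this follows by dropping conjuncts from the erasing event's description.
(e) Entailed — the narrative places the erasing before the slicing.

(a), (b), (d), (e)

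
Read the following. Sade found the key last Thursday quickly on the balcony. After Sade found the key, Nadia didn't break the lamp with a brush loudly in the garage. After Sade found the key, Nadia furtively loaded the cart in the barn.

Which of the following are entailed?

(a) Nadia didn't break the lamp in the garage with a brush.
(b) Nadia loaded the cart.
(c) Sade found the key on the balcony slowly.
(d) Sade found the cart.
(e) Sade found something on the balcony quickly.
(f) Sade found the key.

(a) Not entailed — dropping 'loudly' under negation is not valid — the original leaves open that Nadia broke the lamp some other way.
(b) Entailed — dropping 'furtively', 'in the barn' leaves a sub-description the original still satisfies.
(c) Not entailed — 'slowly' adds a manner not in (and inconsistent with) the original.
(d) Not entailed — Sade found the key, not the cart; the cart belongs to the loading event.
(e) Entailed — this follows by dropping conjuncts from the finding event's description.
(f) Entailed — this follows by dropping conjuncts from the finding event's description.

(b), (e), (f)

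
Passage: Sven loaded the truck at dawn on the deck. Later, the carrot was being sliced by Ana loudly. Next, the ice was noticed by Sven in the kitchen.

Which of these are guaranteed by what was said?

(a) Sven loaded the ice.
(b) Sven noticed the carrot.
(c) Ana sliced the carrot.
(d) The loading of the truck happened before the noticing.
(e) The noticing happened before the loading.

(d)

(a) Not entailed — Sven loaded the truck, not the ice; the ice belongs to the noticing event.
(b) Not entailed — Sven noticed the ice, not the carrot; the carrot belongs to the slicing event.
(c) Not entailed — 'was slicing' is progressive on an accomplishment; it does not entail the completed 'sliced'.
(d) Entailed — the narrative places the loading before the noticing.
(e) Not entailed — the narrative places the loading before the noticing, not after.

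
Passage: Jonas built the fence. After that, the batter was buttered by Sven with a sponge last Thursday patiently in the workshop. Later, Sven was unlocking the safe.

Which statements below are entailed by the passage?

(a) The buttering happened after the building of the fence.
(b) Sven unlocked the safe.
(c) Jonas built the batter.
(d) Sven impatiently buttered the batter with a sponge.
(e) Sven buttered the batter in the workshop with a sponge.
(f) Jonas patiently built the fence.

(a), (e)

(a) Entailed — the narrative places the building before the buttering.
(b) Not entailed — 'was unlocking' is progressive on an accomplishment; it does not entail the completed 'unlocked'.
(c) Not entailed — Jonas built the fence, not the batter; the batter belongs to the buttering event.
(d) Not entailed — 'impatiently' adds a manner not in (and inconsistent with) the original.
(e) Entailed — this follows by dropping conjuncts from the buttering event's description.
(f) Not entailed — 'patiently' adds information not in the original event.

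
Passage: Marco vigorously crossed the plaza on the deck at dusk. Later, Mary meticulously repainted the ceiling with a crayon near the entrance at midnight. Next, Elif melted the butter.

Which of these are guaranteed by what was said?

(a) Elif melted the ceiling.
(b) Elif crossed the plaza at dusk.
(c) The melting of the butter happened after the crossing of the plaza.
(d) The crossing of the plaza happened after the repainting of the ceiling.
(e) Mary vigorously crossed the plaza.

(a) Not entailed — Elif melted the butter, not the ceiling; the ceiling belongs to the repainting event.
(b) Not entailed — the passage has Marco crossing the plaza, not Elif.
(c) Entailed — the narrative places the crossing before the melting.
(d) Not entailed — the narrative places the crossing before the repainting, not after.
(e) Not entailed — the passage has Marco crossing the plaza, not Mary.

(c)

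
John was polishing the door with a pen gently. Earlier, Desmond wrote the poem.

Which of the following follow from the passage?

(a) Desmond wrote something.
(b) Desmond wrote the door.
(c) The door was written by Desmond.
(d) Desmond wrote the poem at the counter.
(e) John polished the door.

(a) Entailed — every conjunct here is already in the original writing event.
(b) Not entailed — Desmond wrote the poem, not the door; the door belongs to the polishing event.
(c) Not entailed — Desmond wrote the poem, not the door; the door belongs to the polishing event.
(d) Not entailed — 'at the counter' adds information not in the original event.
(e) Entailed — 'polish' is an activity; 'was polishing' entails that some polishing happened, so 'polished' holds.

(a), (e)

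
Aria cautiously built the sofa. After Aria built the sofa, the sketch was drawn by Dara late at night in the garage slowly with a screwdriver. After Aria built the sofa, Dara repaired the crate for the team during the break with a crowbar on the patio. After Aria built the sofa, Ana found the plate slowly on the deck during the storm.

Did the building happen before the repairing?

The narrative orders the building before the repairing.

yes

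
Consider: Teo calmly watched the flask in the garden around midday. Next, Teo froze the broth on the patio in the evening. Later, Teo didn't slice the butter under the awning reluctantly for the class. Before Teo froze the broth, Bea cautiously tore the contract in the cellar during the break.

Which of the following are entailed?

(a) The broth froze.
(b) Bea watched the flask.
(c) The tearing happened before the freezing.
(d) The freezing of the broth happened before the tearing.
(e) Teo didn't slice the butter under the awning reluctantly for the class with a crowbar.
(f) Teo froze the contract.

(a) Entailed — 'Teo froze the broth' is causative; it entails the inchoative 'the broth froze'.
(b) Not entailed — the passage has Teo watching the flask, not Bea.
(c) Entailed — the narrative places the tearing before the freezing.
(d) Not entailed — the narrative places the tearing before the freezing, not after.
(e) Entailed — under negation, adding a further restriction is entailed: if no such slicing event occurred, none occurred with a crowbar either.
(f) Not entailed — Teo froze the broth, not the contract; the contract belongs to the tearing event.

(a), (c), (e)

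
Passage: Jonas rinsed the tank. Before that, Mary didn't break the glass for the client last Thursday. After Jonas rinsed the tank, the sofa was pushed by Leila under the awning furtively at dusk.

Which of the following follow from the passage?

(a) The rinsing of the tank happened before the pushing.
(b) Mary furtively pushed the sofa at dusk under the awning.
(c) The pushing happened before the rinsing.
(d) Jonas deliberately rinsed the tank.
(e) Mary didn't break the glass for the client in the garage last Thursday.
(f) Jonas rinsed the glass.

(a) Entailed — the narrative places the rinsing before the pushing.
(b) Not entailed — the passage has Leila pushing the sofa, not Mary.
(c) Not entailed — the narrative places the rinsing before the pushing, not after.
(d) Not entailed — 'deliberately' adds information not in the original event.
(e) Entailed — under negation, adding a further restriction is entailed: if no such breaking event occurred, none occurred in the garage either.
(f) Not entailed — Jonas rinsed the tank, not the glass; the glass belongs to the breaking event.

(a), (e)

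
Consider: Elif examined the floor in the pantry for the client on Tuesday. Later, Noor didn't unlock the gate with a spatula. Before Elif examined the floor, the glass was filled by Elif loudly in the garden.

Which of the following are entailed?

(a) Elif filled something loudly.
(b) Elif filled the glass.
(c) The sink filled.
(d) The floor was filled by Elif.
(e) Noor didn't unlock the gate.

(a), (b)

(a) Entailed — dropping 'in the garden' and generalizing the patient leaves a sub-description the original still satisfies.
(b) Entailed — this follows by dropping conjuncts from the filling event's description.
(c) Not entailed — the glass is what filled, not the sink.
(d) Not entailed — Elif filled the glass, not the floor; the floor belongs to the examining event.
(e) Not entailed — dropping 'with a spatula' under negation is not valid — the original leaves open that Noor unlocked the gate some other way.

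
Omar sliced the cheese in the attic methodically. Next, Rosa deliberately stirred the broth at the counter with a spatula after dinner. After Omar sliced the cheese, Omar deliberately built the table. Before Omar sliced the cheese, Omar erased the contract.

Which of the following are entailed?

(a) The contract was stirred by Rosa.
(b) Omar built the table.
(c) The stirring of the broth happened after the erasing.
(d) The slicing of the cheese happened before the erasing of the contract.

(b), (c)

(a) Not entailed — Rosa stirred the broth, not the contract; the contract belongs to the erasing event.
(b) Entailed — the original entails any weakening of itself; this just drops 'deliberately'.
(c) Entailed — the narrative places the erasing before the stirring.
(d) Not entailed — the narrative places the erasing before the slicing, not after.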